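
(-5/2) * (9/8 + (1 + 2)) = -165/16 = -10.31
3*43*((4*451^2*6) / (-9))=-69969944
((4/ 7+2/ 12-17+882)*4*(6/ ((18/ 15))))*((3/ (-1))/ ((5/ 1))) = -72722/ 7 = -10388.86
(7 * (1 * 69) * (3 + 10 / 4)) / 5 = 5313 / 10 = 531.30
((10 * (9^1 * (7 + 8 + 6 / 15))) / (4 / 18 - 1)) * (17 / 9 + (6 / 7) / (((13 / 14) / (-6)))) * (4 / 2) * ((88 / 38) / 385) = 96624 / 1235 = 78.24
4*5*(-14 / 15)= -56 / 3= -18.67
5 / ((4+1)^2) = 1 / 5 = 0.20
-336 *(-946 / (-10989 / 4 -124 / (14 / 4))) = -8899968 / 77915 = -114.23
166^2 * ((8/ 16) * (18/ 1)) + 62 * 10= 248624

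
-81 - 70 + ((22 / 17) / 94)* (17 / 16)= -113541 / 752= -150.99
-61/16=-3.81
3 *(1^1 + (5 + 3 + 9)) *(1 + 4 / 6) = 90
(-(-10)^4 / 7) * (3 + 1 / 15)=-92000 / 21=-4380.95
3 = 3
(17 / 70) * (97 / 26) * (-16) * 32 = -211072 / 455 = -463.89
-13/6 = -2.17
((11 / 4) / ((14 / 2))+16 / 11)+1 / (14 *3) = 247 / 132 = 1.87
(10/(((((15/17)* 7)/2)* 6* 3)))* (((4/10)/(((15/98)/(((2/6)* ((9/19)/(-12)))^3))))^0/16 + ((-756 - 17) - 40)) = -146.24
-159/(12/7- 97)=1113/667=1.67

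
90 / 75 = 6 / 5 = 1.20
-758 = -758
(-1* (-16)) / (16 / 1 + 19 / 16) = 256 / 275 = 0.93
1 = 1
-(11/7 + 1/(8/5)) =-123/56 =-2.20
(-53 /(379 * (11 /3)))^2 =25281 /17380561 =0.00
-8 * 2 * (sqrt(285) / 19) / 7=-2.03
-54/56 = -27/28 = -0.96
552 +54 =606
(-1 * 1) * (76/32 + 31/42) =-523/168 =-3.11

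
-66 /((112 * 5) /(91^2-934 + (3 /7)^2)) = -2970099 /3430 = -865.92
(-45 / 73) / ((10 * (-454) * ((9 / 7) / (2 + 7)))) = 63 / 66284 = 0.00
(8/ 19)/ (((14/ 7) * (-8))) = -1/ 38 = -0.03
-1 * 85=-85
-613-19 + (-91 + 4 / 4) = -722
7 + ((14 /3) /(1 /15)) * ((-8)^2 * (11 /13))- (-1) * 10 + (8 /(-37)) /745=1364494961 /358345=3807.77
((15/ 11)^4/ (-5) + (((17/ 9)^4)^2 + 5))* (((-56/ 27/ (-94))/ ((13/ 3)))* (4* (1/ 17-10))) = -33.68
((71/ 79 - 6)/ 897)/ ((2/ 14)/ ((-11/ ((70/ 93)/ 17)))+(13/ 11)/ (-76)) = 13657732/ 38725721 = 0.35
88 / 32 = 11 / 4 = 2.75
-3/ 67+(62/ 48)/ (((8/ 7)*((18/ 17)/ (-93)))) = -7665509/ 77184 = -99.31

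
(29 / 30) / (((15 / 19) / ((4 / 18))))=551 / 2025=0.27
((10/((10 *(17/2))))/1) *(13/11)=26/187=0.14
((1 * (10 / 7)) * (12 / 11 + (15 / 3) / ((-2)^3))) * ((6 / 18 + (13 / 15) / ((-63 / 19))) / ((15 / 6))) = 1394 / 72765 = 0.02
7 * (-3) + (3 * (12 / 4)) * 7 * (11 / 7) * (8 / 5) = 687 / 5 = 137.40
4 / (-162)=-2 / 81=-0.02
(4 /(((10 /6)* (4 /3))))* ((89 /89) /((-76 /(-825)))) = 19.54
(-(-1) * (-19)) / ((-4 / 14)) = 133 / 2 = 66.50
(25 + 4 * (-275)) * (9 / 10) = -1935 / 2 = -967.50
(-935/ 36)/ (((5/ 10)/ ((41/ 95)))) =-7667/ 342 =-22.42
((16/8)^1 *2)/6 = 0.67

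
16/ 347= 0.05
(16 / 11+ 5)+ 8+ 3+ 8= 280 / 11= 25.45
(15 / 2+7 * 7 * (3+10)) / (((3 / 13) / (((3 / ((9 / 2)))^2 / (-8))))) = -16757 / 108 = -155.16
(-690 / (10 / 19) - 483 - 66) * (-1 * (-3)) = -5580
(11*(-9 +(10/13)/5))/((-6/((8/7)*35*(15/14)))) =63250/91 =695.05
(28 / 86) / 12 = 7 / 258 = 0.03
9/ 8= 1.12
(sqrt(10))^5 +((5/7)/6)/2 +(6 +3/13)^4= 100 * sqrt(10) +3616067369/2399124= 1823.47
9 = 9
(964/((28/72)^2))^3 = 30469556460589056/117649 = 258986956630.22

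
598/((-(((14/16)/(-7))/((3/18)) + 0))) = 2392/3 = 797.33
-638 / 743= -0.86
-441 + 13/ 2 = -869/ 2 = -434.50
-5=-5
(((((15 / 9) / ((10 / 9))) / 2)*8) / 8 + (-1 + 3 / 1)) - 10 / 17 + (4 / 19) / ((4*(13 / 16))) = 37397 / 16796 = 2.23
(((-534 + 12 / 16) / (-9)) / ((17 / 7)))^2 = 2752281 / 4624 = 595.22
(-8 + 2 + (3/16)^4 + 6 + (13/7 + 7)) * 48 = 12191397/28672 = 425.20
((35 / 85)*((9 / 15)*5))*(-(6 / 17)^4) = -0.02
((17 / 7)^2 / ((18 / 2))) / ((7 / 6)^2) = 1156 / 2401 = 0.48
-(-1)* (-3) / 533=-3 / 533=-0.01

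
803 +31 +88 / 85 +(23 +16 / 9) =657757 / 765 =859.81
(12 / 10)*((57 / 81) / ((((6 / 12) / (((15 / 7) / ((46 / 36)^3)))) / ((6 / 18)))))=49248 / 85169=0.58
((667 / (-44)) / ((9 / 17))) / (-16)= 11339 / 6336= 1.79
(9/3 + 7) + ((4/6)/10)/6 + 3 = 13.01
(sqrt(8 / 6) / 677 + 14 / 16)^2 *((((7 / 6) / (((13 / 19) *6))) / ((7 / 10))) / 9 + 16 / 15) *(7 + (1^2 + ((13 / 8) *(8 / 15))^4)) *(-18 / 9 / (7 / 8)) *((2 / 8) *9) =-37.64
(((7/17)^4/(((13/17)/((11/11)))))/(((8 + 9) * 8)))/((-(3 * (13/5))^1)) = -12005/338761176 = -0.00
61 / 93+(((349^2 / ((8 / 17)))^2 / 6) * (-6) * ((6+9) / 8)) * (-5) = 29904996955837007 / 47616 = 628045130960.96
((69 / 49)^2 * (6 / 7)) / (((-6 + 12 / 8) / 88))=-558624 / 16807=-33.24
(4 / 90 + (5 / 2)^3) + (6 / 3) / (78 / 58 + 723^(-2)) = 6295730119 / 366956280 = 17.16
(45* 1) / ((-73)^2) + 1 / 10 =5779 / 53290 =0.11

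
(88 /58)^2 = 1936 /841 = 2.30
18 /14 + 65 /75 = 226 /105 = 2.15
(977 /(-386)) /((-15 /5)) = 0.84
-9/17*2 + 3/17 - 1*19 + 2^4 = -3.88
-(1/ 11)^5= -1/ 161051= -0.00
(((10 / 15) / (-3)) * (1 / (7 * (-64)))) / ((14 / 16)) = 1 / 1764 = 0.00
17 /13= 1.31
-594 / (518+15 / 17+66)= -10098 / 9943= -1.02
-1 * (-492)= 492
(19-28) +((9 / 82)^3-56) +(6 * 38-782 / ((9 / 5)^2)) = -3499473647 / 44660808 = -78.36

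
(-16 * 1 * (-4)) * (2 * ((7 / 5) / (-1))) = -896 / 5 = -179.20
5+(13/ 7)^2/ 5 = 1394/ 245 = 5.69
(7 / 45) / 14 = 1 / 90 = 0.01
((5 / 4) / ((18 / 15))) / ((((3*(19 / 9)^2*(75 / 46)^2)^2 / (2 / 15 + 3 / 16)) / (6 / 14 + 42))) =914240547 / 81450625000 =0.01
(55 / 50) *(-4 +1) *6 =-99 / 5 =-19.80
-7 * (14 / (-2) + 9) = -14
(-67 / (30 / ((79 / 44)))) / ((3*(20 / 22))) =-5293 / 3600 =-1.47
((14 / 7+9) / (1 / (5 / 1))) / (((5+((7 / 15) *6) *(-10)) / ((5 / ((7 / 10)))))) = -2750 / 161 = -17.08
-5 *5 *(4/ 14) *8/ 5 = -80/ 7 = -11.43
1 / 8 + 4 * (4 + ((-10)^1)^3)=-31871 / 8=-3983.88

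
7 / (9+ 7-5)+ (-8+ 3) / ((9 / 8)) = -377 / 99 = -3.81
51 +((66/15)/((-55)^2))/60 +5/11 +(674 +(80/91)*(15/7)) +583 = 34430779387/26276250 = 1310.34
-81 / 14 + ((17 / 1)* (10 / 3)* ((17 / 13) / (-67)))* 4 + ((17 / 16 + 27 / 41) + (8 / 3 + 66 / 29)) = -1233958025 / 347967984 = -3.55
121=121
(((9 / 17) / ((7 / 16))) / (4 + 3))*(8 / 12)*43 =4128 / 833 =4.96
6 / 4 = 3 / 2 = 1.50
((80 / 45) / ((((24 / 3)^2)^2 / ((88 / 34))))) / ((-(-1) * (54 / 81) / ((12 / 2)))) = 11 / 1088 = 0.01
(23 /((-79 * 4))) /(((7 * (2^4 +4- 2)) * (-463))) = 23 /18434808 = 0.00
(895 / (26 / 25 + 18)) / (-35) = -4475 / 3332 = -1.34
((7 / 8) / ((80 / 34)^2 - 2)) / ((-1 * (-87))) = 289 / 101616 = 0.00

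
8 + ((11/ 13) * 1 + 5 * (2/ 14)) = 870/ 91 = 9.56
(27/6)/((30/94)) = 141/10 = 14.10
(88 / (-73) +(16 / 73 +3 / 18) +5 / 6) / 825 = 1 / 60225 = 0.00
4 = 4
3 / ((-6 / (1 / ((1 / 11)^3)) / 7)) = -9317 / 2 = -4658.50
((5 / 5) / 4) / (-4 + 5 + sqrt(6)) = -1 / 20 + sqrt(6) / 20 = 0.07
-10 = -10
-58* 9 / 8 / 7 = -261 / 28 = -9.32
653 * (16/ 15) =10448/ 15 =696.53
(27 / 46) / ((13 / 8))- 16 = -4676 / 299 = -15.64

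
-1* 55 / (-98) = 55 / 98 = 0.56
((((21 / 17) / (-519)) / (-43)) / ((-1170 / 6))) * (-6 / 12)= 7 / 49320570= 0.00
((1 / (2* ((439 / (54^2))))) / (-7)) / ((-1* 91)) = 1458 / 279643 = 0.01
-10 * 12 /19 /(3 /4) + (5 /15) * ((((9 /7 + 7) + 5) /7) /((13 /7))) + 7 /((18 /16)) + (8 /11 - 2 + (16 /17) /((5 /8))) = -23643227 /14549535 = -1.63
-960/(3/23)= -7360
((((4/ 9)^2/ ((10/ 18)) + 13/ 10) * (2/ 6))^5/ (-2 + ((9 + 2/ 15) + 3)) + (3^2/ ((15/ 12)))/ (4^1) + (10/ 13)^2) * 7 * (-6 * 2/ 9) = -22.37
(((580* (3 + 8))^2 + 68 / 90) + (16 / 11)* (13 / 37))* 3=745501109198 / 6105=122113203.80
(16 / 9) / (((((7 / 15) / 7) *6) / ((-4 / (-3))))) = 160 / 27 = 5.93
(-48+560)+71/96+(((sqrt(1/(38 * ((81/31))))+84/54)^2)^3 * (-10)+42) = 582037525495/1440060768 - 5905545625 * sqrt(1178)/3645153819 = 348.57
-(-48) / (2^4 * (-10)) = -3 / 10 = -0.30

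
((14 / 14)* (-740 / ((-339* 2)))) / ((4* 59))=0.00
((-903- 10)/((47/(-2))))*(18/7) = 32868/329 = 99.90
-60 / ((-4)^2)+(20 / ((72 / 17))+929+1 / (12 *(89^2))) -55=124751791 / 142578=874.97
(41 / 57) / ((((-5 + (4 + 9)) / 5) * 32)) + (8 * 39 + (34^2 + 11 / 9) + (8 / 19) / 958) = 30807989689 / 20968704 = 1469.24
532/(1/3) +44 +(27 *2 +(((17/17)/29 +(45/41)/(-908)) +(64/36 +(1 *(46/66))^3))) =65807240711647/38798016444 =1696.15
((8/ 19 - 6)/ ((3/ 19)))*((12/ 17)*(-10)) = 4240/ 17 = 249.41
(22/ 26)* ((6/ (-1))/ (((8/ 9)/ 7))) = -39.98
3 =3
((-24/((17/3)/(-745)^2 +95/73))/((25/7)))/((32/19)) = -1939945581/632733464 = -3.07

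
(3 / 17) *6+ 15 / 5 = 69 / 17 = 4.06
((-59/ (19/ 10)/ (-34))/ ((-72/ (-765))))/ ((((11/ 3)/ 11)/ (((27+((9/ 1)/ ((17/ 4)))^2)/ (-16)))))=-40263075/ 702848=-57.29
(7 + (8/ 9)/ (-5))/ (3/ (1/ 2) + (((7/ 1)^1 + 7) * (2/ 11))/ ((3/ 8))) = 3377/ 6330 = 0.53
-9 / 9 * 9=-9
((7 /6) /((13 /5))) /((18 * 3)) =35 /4212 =0.01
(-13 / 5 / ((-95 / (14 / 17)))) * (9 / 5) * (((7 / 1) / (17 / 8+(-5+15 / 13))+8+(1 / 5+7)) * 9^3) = 11898032328 / 36135625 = 329.26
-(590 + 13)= -603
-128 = -128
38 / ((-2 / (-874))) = 16606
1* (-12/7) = -1.71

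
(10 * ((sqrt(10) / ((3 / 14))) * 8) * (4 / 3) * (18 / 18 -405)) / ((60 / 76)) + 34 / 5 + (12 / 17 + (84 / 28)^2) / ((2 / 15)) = 13531 / 170 -6877696 * sqrt(10) / 27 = -805445.75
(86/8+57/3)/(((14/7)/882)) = 52479/4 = 13119.75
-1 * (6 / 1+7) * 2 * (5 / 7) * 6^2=-4680 / 7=-668.57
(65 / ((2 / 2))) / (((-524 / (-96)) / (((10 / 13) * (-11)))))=-13200 / 131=-100.76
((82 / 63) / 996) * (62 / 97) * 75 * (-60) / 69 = -635500 / 11665899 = -0.05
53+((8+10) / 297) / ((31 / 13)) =54245 / 1023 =53.03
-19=-19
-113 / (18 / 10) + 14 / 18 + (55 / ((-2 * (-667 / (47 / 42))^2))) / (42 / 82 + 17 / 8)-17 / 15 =-10714336615868 / 169709582385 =-63.13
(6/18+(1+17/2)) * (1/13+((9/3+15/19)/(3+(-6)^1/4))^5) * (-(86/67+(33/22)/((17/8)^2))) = -3059469410964971/1869843492543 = -1636.22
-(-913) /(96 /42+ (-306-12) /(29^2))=5374831 /11230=478.61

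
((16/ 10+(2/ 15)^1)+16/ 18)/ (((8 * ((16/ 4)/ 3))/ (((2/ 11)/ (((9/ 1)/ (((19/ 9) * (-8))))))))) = -1121/ 13365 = -0.08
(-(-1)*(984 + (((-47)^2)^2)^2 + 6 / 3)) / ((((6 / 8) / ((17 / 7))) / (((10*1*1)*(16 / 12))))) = 7196299969185760 / 7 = 1028042852740822.86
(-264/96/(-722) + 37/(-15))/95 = -0.03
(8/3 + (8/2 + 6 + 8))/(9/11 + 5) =341/96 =3.55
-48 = -48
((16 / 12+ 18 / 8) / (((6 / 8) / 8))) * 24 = 2752 / 3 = 917.33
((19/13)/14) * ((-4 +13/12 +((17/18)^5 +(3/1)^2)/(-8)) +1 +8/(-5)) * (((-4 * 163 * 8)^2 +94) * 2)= -18502365139772525/687802752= -26900684.95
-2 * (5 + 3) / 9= -16 / 9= -1.78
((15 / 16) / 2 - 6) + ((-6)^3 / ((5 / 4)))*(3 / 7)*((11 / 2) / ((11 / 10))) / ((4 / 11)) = -229335 / 224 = -1023.82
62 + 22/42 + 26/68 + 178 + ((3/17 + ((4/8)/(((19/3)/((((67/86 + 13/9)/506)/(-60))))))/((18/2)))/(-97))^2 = 240.91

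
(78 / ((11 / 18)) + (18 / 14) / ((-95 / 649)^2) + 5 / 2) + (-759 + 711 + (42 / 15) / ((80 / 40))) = 199500813 / 1389850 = 143.54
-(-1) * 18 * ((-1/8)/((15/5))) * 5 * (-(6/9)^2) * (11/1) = 55/3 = 18.33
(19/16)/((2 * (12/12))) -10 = -301/32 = -9.41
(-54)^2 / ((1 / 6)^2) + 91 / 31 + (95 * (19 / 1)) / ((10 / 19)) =6721323 / 62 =108408.44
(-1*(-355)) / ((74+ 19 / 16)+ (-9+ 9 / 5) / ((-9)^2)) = 255600 / 54071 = 4.73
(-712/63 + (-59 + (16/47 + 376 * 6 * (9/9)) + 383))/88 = 1901731/65142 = 29.19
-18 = -18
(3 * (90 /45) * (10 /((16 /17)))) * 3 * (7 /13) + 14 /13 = 5411 /52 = 104.06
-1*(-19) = 19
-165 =-165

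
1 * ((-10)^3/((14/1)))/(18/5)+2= -1124/63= -17.84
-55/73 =-0.75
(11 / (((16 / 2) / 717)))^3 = 490609013103 / 512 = 958220728.72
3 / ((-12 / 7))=-7 / 4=-1.75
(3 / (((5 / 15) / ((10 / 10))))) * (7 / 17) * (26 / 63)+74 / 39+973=647371 / 663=976.43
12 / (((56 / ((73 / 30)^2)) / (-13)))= -16.49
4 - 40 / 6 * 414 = -2756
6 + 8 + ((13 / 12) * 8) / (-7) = 268 / 21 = 12.76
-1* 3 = -3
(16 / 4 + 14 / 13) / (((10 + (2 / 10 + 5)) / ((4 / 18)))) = 55 / 741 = 0.07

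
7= 7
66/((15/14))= 308/5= 61.60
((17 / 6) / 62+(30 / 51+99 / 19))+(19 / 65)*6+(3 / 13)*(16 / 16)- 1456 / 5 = -283.37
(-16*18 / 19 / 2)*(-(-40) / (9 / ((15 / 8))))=-1200 / 19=-63.16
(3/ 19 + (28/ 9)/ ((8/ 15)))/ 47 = 0.13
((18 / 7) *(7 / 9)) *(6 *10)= 120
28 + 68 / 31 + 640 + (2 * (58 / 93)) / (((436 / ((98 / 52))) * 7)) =176637755 / 263562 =670.19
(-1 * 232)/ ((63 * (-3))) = 232/ 189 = 1.23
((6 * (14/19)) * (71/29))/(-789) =-1988/144913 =-0.01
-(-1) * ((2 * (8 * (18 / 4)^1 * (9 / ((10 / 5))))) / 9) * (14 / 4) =126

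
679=679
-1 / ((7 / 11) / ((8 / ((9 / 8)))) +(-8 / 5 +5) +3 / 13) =-45760 / 170239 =-0.27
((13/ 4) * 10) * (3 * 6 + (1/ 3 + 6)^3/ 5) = 120757/ 54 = 2236.24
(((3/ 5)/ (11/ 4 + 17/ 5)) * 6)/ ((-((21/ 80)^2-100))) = 153600/ 26221919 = 0.01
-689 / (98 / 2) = -689 / 49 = -14.06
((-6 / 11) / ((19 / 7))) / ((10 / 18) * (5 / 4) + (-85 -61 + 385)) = -1512 / 1803461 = -0.00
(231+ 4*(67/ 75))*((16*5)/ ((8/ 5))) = 35186/ 3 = 11728.67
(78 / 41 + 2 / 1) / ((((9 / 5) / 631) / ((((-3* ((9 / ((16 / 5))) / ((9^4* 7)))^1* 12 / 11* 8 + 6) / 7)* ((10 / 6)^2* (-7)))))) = -472139440000 / 20713077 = -22794.27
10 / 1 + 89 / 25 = 339 / 25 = 13.56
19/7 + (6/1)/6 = 26/7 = 3.71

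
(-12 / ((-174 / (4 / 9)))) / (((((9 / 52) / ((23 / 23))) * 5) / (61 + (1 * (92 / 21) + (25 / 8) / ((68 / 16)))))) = 9819056 / 4192965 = 2.34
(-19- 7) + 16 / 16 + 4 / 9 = -24.56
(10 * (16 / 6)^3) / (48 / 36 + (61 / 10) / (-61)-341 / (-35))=71680 / 4149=17.28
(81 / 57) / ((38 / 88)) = 1188 / 361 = 3.29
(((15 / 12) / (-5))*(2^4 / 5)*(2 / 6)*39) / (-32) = 13 / 40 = 0.32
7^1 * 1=7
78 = 78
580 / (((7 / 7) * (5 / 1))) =116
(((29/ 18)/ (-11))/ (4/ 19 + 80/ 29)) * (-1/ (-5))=-15979/ 1619640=-0.01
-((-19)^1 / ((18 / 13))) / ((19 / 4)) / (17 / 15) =130 / 51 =2.55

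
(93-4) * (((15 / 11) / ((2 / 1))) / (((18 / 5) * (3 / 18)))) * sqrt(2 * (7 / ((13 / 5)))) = 2225 * sqrt(910) / 286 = 234.68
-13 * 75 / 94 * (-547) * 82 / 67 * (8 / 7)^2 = 1399444800 / 154301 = 9069.58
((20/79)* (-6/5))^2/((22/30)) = 8640/68651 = 0.13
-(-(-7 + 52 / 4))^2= -36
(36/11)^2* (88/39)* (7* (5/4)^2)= 37800/143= 264.34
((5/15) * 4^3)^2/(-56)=-512/63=-8.13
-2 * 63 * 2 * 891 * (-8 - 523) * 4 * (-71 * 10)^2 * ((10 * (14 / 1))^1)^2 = 4712002649988480000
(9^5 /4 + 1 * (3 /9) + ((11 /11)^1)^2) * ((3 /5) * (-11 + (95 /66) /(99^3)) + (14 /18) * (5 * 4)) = 169341682461623 /1280794680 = 132216.10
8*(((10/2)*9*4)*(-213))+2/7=-2147038/7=-306719.71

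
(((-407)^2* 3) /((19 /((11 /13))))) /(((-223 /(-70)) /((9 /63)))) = 54664170 /55081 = 992.43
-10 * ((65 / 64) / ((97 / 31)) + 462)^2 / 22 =-41187685761605 / 423931904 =-97156.37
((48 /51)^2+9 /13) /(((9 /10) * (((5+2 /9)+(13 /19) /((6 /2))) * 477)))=0.00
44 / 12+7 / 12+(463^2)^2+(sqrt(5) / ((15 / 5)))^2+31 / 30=8271732270031 / 180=45954068166.84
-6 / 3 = -2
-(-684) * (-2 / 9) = -152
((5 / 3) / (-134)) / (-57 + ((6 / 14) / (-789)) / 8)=36820 / 168738897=0.00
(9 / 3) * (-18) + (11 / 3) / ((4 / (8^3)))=1246 / 3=415.33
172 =172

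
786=786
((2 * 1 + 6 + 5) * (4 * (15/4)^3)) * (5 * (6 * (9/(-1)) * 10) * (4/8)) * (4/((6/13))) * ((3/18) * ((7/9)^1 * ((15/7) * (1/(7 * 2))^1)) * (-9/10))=128334375/224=572921.32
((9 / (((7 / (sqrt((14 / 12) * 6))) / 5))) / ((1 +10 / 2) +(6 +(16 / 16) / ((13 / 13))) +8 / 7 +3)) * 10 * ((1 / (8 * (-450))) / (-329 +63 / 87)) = 29 * sqrt(7) / 9139200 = 0.00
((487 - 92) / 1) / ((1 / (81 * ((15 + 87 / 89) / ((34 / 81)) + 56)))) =4553496405 / 1513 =3009581.23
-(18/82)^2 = -81/1681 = -0.05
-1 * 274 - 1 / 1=-275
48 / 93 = 16 / 31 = 0.52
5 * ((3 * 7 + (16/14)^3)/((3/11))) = 424325/1029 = 412.37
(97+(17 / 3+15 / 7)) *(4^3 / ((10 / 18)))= 12074.06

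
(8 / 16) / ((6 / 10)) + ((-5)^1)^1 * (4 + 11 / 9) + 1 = -437 / 18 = -24.28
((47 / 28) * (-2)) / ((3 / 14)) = -47 / 3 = -15.67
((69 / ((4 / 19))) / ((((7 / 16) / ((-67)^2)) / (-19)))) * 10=-4472660040 / 7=-638951434.29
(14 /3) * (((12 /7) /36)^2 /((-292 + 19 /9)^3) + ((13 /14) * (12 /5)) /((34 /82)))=265037592338206 /10566695754755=25.08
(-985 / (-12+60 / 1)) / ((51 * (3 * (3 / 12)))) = -985 / 1836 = -0.54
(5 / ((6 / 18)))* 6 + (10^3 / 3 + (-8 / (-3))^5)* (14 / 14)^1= 135638 / 243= 558.18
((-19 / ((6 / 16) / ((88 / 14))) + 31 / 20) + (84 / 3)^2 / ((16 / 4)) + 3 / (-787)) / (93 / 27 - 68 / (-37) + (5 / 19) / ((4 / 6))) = -84301376127 / 3957500330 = -21.30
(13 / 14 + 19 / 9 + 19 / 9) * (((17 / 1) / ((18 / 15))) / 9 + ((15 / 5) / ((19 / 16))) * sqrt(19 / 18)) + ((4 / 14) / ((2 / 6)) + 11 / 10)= 342407 / 34020 + 2596 * sqrt(38) / 1197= 23.43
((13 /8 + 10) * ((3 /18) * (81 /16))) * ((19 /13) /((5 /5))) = 14.34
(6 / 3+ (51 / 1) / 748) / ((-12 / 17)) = -1547 / 528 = -2.93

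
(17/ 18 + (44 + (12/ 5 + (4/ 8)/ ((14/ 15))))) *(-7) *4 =-60329/ 45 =-1340.64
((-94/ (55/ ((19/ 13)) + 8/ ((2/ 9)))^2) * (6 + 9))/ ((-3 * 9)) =169670/ 17614809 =0.01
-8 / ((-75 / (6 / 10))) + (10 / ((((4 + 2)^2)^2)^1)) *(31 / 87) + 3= 3.07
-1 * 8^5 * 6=-196608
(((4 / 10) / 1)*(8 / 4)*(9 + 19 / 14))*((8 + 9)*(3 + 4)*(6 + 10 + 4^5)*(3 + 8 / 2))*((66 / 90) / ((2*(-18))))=-3947944 / 27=-146220.15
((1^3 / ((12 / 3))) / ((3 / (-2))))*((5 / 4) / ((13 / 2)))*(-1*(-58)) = -145 / 78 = -1.86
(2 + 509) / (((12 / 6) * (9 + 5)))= 73 / 4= 18.25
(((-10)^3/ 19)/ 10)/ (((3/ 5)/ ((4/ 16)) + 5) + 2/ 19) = -500/ 713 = -0.70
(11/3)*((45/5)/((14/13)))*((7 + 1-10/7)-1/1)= 16731/98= 170.72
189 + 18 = 207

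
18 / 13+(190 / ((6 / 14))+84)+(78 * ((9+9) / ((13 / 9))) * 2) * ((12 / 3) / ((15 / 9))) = 1012892 / 195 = 5194.32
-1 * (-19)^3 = 6859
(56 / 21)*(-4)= -32 / 3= -10.67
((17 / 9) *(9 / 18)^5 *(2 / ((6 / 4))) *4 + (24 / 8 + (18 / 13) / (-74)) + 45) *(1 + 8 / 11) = 23834417 / 285714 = 83.42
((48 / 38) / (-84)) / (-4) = 1 / 266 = 0.00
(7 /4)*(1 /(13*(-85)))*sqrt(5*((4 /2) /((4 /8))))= -7*sqrt(5) /2210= -0.01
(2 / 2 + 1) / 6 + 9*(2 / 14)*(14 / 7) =61 / 21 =2.90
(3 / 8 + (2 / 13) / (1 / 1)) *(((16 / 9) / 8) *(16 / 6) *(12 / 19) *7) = 3080 / 2223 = 1.39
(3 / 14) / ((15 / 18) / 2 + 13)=18 / 1127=0.02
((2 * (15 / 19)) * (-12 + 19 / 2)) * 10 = -750 / 19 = -39.47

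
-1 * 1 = -1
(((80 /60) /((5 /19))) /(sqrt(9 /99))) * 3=76 * sqrt(11) /5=50.41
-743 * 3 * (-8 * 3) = 53496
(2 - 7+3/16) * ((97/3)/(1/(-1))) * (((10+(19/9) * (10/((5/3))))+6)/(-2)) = -321167/144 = -2230.33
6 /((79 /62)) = 372 /79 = 4.71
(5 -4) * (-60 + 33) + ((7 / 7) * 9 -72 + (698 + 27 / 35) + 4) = 21447 / 35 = 612.77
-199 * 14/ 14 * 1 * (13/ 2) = -1293.50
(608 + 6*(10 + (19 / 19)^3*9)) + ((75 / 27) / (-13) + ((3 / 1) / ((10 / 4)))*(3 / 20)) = 4223503 / 5850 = 721.97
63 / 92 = 0.68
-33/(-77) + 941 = 6590/7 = 941.43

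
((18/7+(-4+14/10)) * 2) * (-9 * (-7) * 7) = -126/5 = -25.20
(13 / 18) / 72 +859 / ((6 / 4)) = 742189 / 1296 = 572.68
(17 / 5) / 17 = 1 / 5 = 0.20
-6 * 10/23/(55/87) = -1044/253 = -4.13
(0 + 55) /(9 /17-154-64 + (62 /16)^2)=-59840 /220271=-0.27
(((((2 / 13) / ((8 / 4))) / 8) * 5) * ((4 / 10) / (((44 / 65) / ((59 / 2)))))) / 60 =59 / 4224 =0.01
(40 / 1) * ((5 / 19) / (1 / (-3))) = -600 / 19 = -31.58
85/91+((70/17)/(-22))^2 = 3083840/3182179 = 0.97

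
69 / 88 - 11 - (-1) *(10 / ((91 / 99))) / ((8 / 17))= 103321 / 8008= 12.90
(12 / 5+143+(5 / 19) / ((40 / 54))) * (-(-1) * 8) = 110774 / 95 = 1166.04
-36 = -36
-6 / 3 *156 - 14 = -326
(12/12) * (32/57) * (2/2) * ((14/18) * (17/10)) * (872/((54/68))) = 815.10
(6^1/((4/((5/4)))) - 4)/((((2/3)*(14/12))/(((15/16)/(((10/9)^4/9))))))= -27103491/1792000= -15.12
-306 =-306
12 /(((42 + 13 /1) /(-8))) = -96 /55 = -1.75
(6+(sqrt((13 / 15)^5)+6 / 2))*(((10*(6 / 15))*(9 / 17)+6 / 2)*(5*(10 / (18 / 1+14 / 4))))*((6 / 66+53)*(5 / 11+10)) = 263320928*sqrt(195) / 796059+5258628000 / 88451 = 64071.54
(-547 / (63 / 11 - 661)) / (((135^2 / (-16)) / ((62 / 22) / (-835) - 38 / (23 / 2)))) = 764457662 / 315360023625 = 0.00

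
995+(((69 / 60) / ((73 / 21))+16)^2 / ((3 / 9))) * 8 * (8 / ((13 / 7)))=49476311891 / 1731925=28567.24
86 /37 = 2.32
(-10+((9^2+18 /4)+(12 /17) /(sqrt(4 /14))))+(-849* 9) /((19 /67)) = -1021025 /38+6* sqrt(14) /17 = -26867.76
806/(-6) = -403/3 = -134.33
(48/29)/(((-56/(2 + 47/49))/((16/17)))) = -480/5831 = -0.08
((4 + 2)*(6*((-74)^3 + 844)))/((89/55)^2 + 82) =-44036982000/255971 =-172038.95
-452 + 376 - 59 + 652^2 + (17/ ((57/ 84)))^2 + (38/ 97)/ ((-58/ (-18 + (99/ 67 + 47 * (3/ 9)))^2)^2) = 20457725480977969378697/ 48068344124166897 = 425596.63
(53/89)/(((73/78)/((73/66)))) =689/979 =0.70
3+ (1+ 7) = 11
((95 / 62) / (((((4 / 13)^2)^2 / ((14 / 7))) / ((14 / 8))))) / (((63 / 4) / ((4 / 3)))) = 50.65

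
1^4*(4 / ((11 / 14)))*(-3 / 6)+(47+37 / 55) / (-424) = -30991 / 11660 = -2.66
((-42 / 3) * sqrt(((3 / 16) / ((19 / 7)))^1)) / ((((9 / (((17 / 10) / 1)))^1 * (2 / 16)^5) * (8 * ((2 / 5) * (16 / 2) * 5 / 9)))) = -7616 * sqrt(399) / 95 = -1601.36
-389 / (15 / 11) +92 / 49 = -208291 / 735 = -283.39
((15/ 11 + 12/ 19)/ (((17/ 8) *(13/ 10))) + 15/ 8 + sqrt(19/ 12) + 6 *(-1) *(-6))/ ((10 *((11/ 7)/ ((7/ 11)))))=49 *sqrt(57)/ 7260 + 698845203/ 447109520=1.61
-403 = -403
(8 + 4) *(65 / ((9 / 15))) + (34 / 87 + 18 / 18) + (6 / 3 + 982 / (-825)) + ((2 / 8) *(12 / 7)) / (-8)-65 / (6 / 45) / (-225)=1747519357 / 1339800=1304.31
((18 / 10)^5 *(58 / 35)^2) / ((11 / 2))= 397281672 / 42109375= 9.43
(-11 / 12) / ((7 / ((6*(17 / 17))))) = -11 / 14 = -0.79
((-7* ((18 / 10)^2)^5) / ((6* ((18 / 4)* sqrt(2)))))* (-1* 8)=3615924564* sqrt(2) / 9765625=523.64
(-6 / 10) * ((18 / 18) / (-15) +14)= -8.36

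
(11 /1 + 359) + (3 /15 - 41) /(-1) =2054 /5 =410.80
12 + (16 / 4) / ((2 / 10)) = 32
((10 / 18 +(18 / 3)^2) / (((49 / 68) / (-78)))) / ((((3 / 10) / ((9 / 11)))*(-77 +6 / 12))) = 97760 / 693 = 141.07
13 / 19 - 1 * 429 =-8138 / 19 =-428.32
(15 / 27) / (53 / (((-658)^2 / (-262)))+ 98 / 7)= 216482 / 5442849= 0.04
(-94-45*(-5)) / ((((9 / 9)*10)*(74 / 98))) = 6419 / 370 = 17.35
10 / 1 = 10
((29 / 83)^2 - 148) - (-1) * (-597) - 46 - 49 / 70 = -54531803 / 68890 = -791.58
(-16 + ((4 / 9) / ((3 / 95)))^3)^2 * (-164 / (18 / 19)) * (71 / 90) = -1049204891.97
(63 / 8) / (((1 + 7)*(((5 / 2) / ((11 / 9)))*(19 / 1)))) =77 / 3040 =0.03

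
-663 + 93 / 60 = -661.45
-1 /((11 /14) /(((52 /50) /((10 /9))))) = -1638 /1375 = -1.19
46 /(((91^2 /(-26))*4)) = -0.04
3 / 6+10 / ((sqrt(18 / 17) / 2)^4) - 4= 22553 / 162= 139.22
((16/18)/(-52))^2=4/13689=0.00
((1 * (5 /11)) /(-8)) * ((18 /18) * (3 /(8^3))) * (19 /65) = -57 /585728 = -0.00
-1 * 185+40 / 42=-3865 / 21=-184.05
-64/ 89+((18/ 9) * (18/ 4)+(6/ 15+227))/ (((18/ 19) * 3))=330247/ 4005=82.46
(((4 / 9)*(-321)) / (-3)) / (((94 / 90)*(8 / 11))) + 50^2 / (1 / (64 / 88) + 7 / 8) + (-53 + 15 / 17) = 16130849 / 14382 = 1121.60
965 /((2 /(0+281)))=271165 /2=135582.50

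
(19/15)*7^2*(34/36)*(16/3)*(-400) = -125052.84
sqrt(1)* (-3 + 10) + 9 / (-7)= 40 / 7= 5.71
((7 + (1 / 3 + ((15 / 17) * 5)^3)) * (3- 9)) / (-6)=1373711 / 14739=93.20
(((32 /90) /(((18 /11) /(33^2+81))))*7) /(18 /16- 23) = -18304 /225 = -81.35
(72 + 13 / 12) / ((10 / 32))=233.87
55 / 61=0.90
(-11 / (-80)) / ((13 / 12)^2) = 99 / 845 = 0.12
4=4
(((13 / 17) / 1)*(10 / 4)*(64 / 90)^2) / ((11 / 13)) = 86528 / 75735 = 1.14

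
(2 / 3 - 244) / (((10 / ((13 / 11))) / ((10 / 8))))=-4745 / 132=-35.95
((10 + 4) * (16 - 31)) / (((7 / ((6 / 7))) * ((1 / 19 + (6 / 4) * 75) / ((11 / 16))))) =-9405 / 59878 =-0.16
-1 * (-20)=20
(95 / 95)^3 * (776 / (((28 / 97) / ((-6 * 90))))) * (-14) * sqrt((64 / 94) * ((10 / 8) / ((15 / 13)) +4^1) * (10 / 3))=27097920 * sqrt(14335) / 47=69029852.75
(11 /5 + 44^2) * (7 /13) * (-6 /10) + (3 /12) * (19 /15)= -2440897 /3900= -625.87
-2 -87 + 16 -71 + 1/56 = -143.98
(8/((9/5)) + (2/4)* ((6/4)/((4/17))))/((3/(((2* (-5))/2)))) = -5495/432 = -12.72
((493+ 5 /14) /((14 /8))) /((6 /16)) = 110512 /147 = 751.78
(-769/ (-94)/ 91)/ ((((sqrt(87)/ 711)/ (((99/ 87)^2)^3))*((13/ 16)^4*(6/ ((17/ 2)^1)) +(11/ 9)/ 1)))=295012012018778284032*sqrt(87)/ 282934239936285343315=9.73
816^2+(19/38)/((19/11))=25302539/38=665856.29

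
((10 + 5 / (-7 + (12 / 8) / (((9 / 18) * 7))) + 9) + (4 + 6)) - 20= 379 / 46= 8.24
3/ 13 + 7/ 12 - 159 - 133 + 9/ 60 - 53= -67087/ 195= -344.04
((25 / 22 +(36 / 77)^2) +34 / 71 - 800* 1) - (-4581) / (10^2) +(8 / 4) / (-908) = -7189363102167 / 9555769300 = -752.36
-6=-6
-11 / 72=-0.15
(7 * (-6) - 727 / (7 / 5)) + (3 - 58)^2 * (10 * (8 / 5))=334871 / 7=47838.71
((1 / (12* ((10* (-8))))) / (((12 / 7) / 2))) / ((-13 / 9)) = 7 / 8320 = 0.00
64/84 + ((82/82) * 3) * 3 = 205/21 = 9.76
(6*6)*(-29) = -1044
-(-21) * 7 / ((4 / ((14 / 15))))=343 / 10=34.30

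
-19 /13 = -1.46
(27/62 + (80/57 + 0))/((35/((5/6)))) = 6499/148428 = 0.04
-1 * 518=-518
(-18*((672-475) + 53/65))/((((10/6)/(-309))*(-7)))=-214548588/2275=-94307.07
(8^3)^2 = 262144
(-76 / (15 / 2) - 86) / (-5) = 1442 / 75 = 19.23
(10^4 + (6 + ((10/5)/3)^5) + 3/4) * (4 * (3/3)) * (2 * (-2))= -38906756/243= -160110.11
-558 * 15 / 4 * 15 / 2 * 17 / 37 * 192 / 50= -1024488 / 37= -27688.86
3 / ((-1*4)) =-3 / 4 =-0.75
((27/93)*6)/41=54/1271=0.04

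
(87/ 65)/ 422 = 87/ 27430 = 0.00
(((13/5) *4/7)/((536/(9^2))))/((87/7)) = 351/19430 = 0.02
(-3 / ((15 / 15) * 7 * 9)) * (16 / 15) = -16 / 315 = -0.05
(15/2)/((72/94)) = 235/24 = 9.79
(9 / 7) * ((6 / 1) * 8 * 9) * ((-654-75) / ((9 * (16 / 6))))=-118098 / 7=-16871.14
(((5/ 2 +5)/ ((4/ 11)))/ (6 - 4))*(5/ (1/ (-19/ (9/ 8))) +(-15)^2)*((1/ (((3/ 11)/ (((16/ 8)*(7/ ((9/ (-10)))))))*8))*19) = -508941125/ 2592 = -196350.74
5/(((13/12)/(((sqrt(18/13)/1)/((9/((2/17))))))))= 40* sqrt(26)/2873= 0.07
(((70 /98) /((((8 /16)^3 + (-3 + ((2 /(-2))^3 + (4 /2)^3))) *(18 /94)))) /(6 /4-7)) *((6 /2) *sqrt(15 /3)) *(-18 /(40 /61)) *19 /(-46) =-12.51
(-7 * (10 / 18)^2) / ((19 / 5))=-875 / 1539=-0.57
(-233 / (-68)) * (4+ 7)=2563 / 68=37.69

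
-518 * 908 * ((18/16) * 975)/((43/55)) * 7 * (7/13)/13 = -191327041.37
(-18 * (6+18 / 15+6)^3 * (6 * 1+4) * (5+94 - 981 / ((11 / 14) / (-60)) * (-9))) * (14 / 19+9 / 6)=59304489993936 / 95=624257789409.85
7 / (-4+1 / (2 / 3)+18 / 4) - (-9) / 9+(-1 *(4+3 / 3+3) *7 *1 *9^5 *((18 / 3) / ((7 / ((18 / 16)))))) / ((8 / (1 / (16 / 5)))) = -7971327 / 64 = -124551.98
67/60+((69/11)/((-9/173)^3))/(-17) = 2621.82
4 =4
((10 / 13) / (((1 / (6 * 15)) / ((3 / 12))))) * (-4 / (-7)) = 900 / 91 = 9.89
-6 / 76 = -3 / 38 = -0.08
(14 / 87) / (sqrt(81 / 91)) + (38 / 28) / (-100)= -19 / 1400 + 14 * sqrt(91) / 783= 0.16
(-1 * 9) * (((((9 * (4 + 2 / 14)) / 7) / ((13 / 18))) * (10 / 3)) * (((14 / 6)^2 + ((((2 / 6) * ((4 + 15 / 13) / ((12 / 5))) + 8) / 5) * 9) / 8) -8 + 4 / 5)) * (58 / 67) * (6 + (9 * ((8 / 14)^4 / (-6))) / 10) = -241358629527 / 1024722790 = -235.54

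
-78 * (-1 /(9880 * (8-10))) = -3 /760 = -0.00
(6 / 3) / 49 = 2 / 49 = 0.04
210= 210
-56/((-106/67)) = 1876/53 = 35.40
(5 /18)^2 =25 /324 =0.08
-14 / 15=-0.93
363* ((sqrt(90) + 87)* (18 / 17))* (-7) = -3979206 / 17 - 137214* sqrt(10) / 17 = -259594.99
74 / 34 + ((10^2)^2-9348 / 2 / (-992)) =84378081 / 8432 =10006.89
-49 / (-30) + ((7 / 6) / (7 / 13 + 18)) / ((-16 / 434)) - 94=-94.07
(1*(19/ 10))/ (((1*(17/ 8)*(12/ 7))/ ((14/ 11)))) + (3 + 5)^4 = 11491142/ 2805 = 4096.66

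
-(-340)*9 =3060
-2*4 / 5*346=-2768 / 5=-553.60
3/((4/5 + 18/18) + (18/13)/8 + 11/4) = 195/307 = 0.64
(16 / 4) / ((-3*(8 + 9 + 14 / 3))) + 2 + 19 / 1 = 1361 / 65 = 20.94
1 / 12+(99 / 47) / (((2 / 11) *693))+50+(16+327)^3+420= 159317896391 / 3948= 40354077.10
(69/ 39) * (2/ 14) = 23/ 91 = 0.25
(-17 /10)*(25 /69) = -85 /138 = -0.62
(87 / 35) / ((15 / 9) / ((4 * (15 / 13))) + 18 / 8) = 1566 / 1645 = 0.95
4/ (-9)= -4/ 9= -0.44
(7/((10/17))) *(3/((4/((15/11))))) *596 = 159579/22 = 7253.59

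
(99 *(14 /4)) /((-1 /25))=-17325 /2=-8662.50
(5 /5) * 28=28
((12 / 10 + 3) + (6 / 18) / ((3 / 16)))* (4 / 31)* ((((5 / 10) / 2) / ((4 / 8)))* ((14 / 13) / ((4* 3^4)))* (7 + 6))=0.02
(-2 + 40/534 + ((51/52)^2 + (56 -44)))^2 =63492641523529/521237793024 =121.81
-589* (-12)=7068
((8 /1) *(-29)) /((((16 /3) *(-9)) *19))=29 /114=0.25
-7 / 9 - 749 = -6748 / 9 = -749.78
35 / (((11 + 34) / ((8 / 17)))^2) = 448 / 117045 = 0.00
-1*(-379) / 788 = 379 / 788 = 0.48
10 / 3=3.33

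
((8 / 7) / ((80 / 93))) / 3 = 31 / 70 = 0.44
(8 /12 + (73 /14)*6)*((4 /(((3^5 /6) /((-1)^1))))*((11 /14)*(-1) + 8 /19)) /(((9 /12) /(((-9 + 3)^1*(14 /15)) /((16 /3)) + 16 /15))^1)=260348 /10180485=0.03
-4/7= -0.57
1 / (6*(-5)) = -1 / 30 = -0.03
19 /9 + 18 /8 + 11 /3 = 289 /36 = 8.03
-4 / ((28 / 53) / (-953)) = 50509 / 7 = 7215.57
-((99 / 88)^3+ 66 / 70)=-42411 / 17920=-2.37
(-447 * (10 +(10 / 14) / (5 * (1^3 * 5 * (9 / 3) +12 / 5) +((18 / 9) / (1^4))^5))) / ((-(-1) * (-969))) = 1241915 / 269059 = 4.62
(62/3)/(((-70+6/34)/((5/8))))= -2635/14244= -0.18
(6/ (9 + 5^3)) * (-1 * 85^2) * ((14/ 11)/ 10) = -30345/ 737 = -41.17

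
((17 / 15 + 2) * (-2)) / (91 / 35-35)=47 / 243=0.19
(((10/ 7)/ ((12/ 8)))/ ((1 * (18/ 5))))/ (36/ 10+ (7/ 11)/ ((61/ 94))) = 0.06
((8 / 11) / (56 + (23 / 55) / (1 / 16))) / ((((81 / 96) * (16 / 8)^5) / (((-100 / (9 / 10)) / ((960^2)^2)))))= -1 / 17790922653696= -0.00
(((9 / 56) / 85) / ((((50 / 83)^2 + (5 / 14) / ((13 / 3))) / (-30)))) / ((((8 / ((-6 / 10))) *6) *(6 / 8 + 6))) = 89557 / 379667800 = 0.00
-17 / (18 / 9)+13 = 9 / 2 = 4.50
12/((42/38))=76/7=10.86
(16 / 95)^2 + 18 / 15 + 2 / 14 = 86627 / 63175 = 1.37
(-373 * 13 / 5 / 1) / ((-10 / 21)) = 101829 / 50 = 2036.58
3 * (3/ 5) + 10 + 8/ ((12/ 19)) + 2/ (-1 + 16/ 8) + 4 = 457/ 15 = 30.47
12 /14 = 6 /7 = 0.86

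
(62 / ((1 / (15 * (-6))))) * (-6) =33480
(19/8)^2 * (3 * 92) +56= 25805/16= 1612.81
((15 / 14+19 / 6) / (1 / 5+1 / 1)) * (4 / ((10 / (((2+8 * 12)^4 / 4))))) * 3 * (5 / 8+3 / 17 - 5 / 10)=3005108407 / 102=29461847.13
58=58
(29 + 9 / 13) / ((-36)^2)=193 / 8424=0.02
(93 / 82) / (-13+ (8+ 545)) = 31 / 14760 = 0.00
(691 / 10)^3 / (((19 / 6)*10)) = 989818113 / 95000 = 10419.14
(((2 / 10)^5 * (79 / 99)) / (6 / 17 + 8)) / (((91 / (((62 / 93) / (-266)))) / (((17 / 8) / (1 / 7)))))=-0.00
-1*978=-978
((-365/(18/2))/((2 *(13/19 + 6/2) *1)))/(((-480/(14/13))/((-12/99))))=-0.00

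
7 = 7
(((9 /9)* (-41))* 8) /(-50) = 164 /25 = 6.56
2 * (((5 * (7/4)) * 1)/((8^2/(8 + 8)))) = 35/8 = 4.38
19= 19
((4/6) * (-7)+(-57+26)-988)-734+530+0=-3683/3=-1227.67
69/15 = 4.60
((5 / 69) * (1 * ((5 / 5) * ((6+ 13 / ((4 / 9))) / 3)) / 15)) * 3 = 47 / 276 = 0.17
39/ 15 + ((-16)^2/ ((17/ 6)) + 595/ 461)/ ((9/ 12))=124.79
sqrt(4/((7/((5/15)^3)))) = 2 * sqrt(21)/63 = 0.15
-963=-963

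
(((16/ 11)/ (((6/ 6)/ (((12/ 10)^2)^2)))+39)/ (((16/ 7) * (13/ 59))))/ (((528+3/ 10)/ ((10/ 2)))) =39766531/ 50364600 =0.79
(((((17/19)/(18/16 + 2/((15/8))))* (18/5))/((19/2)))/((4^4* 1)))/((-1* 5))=-459/3797720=-0.00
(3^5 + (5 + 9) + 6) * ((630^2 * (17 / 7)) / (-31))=-253505700 / 31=-8177603.23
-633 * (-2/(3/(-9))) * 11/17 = -41778/17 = -2457.53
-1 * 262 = -262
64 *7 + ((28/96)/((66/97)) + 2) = 713479/1584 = 450.43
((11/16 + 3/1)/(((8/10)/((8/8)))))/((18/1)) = 295/1152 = 0.26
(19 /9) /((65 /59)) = 1121 /585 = 1.92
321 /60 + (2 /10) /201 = 21511 /4020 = 5.35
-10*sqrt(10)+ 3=-28.62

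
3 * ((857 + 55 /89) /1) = 2572.85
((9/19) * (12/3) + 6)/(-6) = -25/19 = -1.32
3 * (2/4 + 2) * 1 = 15/2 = 7.50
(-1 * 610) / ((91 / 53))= -32330 / 91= -355.27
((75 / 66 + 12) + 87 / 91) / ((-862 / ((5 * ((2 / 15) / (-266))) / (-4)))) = -28213 / 2754255504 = -0.00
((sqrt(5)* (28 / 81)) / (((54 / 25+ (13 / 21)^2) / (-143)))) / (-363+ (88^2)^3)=-445900* sqrt(5) / 10653894146584161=-0.00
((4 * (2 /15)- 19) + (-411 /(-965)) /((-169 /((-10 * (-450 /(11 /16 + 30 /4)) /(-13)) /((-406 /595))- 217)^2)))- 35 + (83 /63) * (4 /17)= -48453260113286725163 /426018815484267915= -113.74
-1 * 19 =-19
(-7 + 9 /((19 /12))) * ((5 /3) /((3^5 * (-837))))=125 /11593287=0.00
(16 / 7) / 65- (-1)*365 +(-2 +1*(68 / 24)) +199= 1542091 / 2730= 564.87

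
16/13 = 1.23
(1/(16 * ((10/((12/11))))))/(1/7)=21/440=0.05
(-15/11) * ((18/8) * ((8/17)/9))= -30/187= -0.16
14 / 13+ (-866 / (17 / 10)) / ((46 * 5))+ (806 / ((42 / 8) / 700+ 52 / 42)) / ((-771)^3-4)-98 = -483291588840005942 / 4874942175291487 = -99.14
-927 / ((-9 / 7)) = 721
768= 768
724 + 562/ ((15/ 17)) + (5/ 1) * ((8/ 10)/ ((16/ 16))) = 20474/ 15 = 1364.93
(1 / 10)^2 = 1 / 100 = 0.01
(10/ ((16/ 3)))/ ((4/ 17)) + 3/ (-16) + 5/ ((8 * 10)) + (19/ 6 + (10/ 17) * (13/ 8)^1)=19529/ 1632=11.97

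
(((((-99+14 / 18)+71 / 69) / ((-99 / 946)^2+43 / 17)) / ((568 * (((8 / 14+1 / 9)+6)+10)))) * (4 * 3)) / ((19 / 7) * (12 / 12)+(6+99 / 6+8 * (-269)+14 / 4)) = 185925754938 / 8147738630313745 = 0.00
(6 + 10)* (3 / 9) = 16 / 3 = 5.33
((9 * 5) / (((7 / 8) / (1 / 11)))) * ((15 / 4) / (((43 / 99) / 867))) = 10534050 / 301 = 34996.84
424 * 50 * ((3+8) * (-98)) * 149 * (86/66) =-13311183200/3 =-4437061066.67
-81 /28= -2.89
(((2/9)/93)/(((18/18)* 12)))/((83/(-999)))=-37/15438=-0.00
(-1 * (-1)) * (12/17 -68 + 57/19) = -1093/17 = -64.29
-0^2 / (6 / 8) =0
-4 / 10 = -2 / 5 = -0.40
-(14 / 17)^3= -2744 / 4913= -0.56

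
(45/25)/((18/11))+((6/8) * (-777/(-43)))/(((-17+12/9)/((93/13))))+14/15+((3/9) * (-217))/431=-2937044219/679419780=-4.32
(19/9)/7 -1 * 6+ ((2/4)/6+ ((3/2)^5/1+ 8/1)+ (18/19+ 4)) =571727/38304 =14.93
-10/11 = -0.91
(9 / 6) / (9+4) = 3 / 26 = 0.12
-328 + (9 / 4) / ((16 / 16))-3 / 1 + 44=-1139 / 4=-284.75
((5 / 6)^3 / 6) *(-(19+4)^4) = -34980125 / 1296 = -26990.84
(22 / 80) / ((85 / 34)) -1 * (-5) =511 / 100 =5.11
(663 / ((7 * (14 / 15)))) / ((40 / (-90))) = -228.33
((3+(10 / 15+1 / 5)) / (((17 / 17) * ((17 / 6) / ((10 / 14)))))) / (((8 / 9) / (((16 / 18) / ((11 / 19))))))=2204 / 1309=1.68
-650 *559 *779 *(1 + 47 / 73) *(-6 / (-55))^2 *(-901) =44068792547520 / 8833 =4989108179.27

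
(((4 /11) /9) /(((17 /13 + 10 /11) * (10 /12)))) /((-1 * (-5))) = 104 /23775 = 0.00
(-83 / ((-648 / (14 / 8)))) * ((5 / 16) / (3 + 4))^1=415 / 41472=0.01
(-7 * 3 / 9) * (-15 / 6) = 35 / 6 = 5.83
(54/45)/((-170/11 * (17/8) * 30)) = -44/36125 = -0.00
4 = 4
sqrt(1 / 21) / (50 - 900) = -sqrt(21) / 17850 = -0.00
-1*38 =-38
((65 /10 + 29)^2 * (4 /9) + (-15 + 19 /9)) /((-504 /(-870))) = 714125 /756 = 944.61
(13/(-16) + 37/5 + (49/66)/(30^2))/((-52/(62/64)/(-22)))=24263483/8985600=2.70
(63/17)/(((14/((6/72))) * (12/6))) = 3/272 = 0.01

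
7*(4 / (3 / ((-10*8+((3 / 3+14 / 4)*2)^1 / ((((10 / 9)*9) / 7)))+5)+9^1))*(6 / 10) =2748 / 1465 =1.88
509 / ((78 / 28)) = 7126 / 39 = 182.72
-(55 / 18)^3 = -166375 / 5832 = -28.53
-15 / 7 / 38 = -15 / 266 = -0.06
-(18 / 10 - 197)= 976 / 5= 195.20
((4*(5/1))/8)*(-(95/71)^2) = -45125/10082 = -4.48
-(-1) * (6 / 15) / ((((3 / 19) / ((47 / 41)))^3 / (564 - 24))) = 5696975656 / 68921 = 82659.50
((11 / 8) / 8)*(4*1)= 11 / 16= 0.69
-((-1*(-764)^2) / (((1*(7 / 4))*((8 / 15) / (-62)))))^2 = -1503430166111216.33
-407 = -407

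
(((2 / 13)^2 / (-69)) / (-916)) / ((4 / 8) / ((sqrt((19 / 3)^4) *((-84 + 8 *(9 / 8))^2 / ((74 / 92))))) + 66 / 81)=8122500 / 17673430827299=0.00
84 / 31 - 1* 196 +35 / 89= -532203 / 2759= -192.90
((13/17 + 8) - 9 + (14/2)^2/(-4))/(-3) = 283/68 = 4.16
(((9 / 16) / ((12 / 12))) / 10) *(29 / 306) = 29 / 5440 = 0.01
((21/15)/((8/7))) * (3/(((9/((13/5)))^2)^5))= 6755066100601/454008385546875000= 0.00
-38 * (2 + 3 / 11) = -950 / 11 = -86.36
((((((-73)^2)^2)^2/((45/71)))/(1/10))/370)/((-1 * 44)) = -57258666524479751/73260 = -781581579640.73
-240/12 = -20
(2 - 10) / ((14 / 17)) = -68 / 7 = -9.71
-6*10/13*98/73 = -5880/949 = -6.20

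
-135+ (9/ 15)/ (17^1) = -11472/ 85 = -134.96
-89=-89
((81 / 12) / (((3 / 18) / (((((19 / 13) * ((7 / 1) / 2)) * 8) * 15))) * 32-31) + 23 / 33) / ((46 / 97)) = 1137984697 / 1126252776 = 1.01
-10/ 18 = -5/ 9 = -0.56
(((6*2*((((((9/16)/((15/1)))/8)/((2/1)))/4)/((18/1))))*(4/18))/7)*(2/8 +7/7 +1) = 1/35840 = 0.00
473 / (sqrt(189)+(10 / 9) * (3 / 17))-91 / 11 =-47379029 / 5406379+3690819 * sqrt(21) / 491489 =25.65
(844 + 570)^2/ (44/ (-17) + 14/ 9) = -152953794/ 79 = -1936123.97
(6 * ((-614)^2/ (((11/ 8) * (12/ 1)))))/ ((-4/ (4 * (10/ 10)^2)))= -1507984/ 11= -137089.45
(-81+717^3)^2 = 135867236833399824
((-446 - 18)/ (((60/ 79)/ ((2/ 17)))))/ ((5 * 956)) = -4582/ 304725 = -0.02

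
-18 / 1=-18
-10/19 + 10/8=55/76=0.72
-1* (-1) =1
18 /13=1.38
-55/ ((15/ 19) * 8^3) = -209/ 1536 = -0.14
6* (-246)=-1476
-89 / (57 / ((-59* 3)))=5251 / 19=276.37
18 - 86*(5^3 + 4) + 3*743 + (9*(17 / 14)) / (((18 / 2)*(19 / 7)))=-336169 / 38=-8846.55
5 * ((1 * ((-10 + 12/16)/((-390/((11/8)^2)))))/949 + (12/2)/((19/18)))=28.42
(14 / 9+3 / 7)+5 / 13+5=6035 / 819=7.37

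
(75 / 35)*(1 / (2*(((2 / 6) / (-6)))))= -135 / 7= -19.29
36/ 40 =9/ 10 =0.90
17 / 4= 4.25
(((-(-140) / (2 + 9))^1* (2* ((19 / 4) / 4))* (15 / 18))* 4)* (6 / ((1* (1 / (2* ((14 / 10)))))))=18620 / 11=1692.73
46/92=1/2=0.50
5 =5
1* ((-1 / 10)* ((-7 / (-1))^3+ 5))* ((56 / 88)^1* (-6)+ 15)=-389.13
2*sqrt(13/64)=sqrt(13)/4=0.90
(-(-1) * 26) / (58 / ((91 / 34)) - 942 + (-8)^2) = -1183 / 38963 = -0.03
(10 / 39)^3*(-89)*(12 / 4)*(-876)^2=-7588496000 / 2197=-3454026.40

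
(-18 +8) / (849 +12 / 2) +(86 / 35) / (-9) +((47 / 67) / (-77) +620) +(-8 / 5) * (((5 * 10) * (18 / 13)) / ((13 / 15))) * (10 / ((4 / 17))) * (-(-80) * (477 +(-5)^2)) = -54205772680604159 / 248483235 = -218146599.23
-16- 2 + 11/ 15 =-259/ 15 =-17.27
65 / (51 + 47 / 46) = 2990 / 2393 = 1.25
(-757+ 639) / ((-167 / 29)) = 3422 / 167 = 20.49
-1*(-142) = 142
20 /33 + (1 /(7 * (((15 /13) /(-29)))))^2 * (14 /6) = 1594919 /51975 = 30.69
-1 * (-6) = 6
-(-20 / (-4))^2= -25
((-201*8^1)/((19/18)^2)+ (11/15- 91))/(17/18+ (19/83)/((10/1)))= -2067614826/1304293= -1585.24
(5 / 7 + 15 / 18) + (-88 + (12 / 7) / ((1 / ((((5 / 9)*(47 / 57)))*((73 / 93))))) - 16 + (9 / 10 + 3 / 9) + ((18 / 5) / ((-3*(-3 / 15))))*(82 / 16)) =-69.85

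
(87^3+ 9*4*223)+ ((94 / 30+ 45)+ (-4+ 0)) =9998627 / 15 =666575.13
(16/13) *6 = 96/13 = 7.38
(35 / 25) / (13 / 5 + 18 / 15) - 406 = -405.63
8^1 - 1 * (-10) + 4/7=130/7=18.57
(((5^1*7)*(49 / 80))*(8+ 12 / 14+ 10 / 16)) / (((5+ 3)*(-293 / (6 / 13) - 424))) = -78057 / 3252736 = -0.02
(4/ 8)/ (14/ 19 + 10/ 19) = 19/ 48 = 0.40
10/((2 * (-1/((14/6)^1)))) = -35/3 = -11.67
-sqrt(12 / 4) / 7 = -sqrt(3) / 7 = -0.25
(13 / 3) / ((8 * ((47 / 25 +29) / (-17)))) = -5525 / 18528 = -0.30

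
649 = 649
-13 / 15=-0.87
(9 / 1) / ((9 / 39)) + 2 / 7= 275 / 7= 39.29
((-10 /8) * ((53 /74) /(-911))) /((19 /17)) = 4505 /5123464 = 0.00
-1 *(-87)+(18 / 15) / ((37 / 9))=16149 / 185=87.29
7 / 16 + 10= 167 / 16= 10.44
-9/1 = -9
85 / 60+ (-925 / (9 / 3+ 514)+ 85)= 525029 / 6204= 84.63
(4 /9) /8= 0.06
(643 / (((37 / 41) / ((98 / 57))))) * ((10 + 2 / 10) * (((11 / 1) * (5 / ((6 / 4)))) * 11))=10628823436 / 2109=5039745.58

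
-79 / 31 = -2.55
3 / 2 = 1.50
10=10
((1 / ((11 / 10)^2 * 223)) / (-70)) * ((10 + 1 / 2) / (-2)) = 15 / 53966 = 0.00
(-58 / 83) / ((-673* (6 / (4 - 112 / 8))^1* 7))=-290 / 1173039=-0.00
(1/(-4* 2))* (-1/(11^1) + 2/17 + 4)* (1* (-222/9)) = 9287/748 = 12.42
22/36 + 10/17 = 367/306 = 1.20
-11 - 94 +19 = -86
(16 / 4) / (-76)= -1 / 19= -0.05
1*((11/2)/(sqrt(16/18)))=33*sqrt(2)/8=5.83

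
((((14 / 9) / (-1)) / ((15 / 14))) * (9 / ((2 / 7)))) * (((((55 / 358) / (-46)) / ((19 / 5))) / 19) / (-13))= -18865 / 115926486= -0.00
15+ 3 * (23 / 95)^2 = 136962 / 9025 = 15.18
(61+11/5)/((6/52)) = 8216/15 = 547.73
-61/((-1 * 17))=61/17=3.59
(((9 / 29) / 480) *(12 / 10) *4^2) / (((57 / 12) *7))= 0.00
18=18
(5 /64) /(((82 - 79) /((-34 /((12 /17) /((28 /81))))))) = -10115 /23328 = -0.43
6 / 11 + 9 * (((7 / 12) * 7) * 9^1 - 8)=11409 / 44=259.30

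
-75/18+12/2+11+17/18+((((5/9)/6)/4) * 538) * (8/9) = 6038/243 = 24.85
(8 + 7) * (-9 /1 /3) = -45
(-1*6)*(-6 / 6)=6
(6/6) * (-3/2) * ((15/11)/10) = -0.20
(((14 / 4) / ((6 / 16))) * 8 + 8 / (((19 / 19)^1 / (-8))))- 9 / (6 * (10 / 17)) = 487 / 60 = 8.12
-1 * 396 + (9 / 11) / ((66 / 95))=-95547 / 242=-394.82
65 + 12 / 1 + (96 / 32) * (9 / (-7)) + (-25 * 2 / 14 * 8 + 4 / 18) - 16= 1814 / 63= 28.79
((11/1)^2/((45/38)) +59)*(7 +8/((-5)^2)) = 442433/375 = 1179.82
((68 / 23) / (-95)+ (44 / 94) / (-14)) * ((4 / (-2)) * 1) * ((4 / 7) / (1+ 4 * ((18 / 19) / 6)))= 11976 / 264845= 0.05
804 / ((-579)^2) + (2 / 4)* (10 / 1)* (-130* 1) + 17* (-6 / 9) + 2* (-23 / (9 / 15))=-82469018 / 111747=-738.00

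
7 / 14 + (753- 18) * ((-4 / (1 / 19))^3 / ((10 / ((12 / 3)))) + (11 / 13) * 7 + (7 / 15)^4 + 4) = -11324279232001 / 87750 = -129051615.18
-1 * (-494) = 494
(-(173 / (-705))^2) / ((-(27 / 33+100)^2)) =3621409 / 611281604025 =0.00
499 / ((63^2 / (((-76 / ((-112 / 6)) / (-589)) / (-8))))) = 0.00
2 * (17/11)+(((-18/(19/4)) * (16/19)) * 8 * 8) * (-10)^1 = 8122354/3971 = 2045.42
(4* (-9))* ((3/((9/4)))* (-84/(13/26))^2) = -1354752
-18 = -18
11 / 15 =0.73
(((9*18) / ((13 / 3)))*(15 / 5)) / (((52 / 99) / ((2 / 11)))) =6561 / 169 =38.82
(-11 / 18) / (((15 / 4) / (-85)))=374 / 27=13.85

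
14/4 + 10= 27/2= 13.50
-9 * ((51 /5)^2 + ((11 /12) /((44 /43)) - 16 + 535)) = -5615.42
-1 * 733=-733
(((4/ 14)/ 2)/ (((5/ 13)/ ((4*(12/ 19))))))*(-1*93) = -58032/ 665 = -87.27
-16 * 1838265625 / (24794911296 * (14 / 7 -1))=-1838265625 / 1549681956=-1.19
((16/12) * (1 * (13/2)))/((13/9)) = 6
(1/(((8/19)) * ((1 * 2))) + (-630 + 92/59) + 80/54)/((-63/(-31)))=-494439739/1605744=-307.92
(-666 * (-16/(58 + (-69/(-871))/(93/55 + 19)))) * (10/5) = 21124411776/57493279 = 367.42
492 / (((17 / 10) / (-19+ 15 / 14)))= -617460 / 119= -5188.74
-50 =-50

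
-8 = -8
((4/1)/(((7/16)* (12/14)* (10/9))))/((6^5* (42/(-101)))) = -0.00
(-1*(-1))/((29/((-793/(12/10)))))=-3965/174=-22.79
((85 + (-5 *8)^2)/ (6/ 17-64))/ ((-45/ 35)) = 200515/ 9738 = 20.59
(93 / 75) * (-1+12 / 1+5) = 496 / 25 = 19.84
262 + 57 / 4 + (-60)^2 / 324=10345 / 36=287.36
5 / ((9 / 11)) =55 / 9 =6.11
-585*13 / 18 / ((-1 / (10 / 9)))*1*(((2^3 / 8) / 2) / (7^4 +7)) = 4225 / 43344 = 0.10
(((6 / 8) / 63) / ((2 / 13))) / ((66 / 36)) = 13 / 308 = 0.04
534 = 534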